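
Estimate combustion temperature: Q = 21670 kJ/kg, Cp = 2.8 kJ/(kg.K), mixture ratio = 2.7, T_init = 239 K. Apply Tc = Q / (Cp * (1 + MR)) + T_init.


Tc = 21670 / (2.8 * (1 + 2.7)) + 239 = 2331 K

2331 K


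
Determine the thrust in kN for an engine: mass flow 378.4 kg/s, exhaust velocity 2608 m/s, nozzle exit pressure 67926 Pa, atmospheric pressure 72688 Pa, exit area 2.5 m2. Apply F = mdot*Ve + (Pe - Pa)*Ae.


F = 378.4 * 2608 + (67926 - 72688) * 2.5 = 974962.0 N = 975.0 kN

975.0 kN


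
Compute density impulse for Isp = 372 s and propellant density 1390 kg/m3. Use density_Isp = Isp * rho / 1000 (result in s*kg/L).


rho*Isp = 372 * 1390 / 1000 = 517 s*kg/L

517 s*kg/L


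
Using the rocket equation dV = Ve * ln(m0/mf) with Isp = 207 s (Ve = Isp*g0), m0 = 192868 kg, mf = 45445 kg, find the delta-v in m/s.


Ve = 207 * 9.81 = 2030.67 m/s
dV = 2030.67 * ln(192868/45445) = 2935 m/s

2935 m/s


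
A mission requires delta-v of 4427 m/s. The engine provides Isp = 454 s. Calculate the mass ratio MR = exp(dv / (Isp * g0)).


Ve = 454 * 9.81 = 4453.74 m/s
MR = exp(4427 / 4453.74) = 2.702

2.702


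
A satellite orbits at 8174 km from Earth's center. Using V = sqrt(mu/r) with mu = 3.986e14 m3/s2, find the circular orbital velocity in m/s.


V = sqrt(3.986e14 / 8174000) = 6983 m/s

6983 m/s


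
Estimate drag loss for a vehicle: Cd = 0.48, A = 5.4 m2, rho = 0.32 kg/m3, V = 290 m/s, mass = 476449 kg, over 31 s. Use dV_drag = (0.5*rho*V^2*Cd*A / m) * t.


D = 0.5 * 0.32 * 290^2 * 0.48 * 5.4 = 34877.95 N
a = 34877.95 / 476449 = 0.0732 m/s2
dV = 0.0732 * 31 = 2.3 m/s

2.3 m/s


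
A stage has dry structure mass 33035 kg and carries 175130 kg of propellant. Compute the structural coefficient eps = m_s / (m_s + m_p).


eps = 33035 / (33035 + 175130) = 0.1587

0.1587


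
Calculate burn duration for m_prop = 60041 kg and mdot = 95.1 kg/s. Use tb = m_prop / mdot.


tb = 60041 / 95.1 = 631.3 s

631.3 s


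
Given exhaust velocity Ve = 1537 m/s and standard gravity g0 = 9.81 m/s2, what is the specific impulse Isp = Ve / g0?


Isp = Ve / g0 = 1537 / 9.81 = 156.7 s

156.7 s


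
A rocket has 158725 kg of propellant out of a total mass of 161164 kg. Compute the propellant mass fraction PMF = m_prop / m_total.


PMF = 158725 / 161164 = 0.985

0.985


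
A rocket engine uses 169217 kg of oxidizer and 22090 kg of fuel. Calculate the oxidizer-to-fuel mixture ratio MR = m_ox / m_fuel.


MR = 169217 / 22090 = 7.66

7.66


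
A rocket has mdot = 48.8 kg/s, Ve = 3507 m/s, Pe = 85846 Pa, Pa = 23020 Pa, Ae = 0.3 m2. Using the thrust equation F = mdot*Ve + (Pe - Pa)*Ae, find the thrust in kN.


F = 48.8 * 3507 + (85846 - 23020) * 0.3 = 189989.0 N = 190.0 kN

190.0 kN


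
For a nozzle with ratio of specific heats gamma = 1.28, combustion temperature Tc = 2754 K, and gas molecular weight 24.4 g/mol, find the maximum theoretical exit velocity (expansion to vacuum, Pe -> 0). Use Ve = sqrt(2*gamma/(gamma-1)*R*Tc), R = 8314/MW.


R = 8314 / 24.4 = 340.74 J/(kg.K)
Ve = sqrt(2 * 1.28 / (1.28 - 1) * 340.74 * 2754) = 2929 m/s

2929 m/s


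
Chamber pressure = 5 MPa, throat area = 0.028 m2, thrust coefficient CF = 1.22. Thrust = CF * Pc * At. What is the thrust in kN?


F = 1.22 * 5e6 * 0.028 = 170800.0 N = 170.8 kN

170.8 kN


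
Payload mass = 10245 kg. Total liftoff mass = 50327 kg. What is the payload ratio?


PR = 10245 / 50327 = 0.2036

0.2036


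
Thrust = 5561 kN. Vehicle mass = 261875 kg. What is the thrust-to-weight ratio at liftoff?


TWR = 5561000 / (261875 * 9.81) = 2.16

2.16


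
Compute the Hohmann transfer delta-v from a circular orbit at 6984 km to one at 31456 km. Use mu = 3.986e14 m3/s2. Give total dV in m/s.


V1 = sqrt(mu/r1) = 7554.69 m/s
dV1 = V1*(sqrt(2*r2/(r1+r2)) - 1) = 2110.08 m/s
V2 = sqrt(mu/r2) = 3559.73 m/s
dV2 = V2*(1 - sqrt(2*r1/(r1+r2))) = 1413.91 m/s
Total dV = 3524 m/s

3524 m/s


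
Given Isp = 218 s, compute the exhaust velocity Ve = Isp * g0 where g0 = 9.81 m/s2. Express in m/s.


Ve = Isp * g0 = 218 * 9.81 = 2138.6 m/s

2138.6 m/s


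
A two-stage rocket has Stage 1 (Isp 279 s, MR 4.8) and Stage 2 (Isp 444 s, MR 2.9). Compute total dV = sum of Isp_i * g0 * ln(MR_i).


dV1 = 279 * 9.81 * ln(4.8) = 4293.3 m/s
dV2 = 444 * 9.81 * ln(2.9) = 4637.5 m/s
Total dV = 4293.3 + 4637.5 = 8930.8 m/s ~ 8931 m/s

8931 m/s


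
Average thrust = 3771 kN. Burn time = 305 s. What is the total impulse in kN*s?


It = 3771 * 305 = 1150155 kN*s

1150155 kN*s


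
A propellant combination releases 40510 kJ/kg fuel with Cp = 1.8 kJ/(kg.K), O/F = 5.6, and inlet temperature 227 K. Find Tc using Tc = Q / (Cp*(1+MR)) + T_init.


Tc = 40510 / (1.8 * (1 + 5.6)) + 227 = 3637 K

3637 K


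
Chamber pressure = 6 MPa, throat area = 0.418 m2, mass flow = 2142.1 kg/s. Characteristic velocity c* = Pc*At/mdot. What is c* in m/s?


c* = 6e6 * 0.418 / 2142.1 = 1171 m/s

1171 m/s


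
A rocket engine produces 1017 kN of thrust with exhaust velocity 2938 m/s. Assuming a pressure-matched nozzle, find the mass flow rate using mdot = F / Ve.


mdot = F / Ve = 1017000 / 2938 = 346.2 kg/s

346.2 kg/s


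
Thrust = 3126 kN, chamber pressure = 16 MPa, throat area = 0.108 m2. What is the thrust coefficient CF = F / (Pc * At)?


CF = 3126000 / (16e6 * 0.108) = 1.81

1.81


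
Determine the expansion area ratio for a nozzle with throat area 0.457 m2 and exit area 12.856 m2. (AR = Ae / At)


AR = 12.856 / 0.457 = 28.1

28.1


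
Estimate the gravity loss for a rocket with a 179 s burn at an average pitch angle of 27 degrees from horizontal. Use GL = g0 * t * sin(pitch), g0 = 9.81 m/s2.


GL = 9.81 * 179 * sin(27 deg) = 797 m/s

797 m/s


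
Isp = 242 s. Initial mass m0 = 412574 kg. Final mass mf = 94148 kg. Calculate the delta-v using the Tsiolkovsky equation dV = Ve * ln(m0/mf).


Ve = 242 * 9.81 = 2374.02 m/s
dV = 2374.02 * ln(412574/94148) = 3508 m/s

3508 m/s


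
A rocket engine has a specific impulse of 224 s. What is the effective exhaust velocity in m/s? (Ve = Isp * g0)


Ve = Isp * g0 = 224 * 9.81 = 2197.4 m/s

2197.4 m/s


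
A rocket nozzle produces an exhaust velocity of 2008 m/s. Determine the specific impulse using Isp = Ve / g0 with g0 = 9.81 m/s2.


Isp = Ve / g0 = 2008 / 9.81 = 204.7 s

204.7 s


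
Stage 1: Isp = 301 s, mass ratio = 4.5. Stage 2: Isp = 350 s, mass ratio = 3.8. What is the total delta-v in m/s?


dV1 = 301 * 9.81 * ln(4.5) = 4441.3 m/s
dV2 = 350 * 9.81 * ln(3.8) = 4583.7 m/s
Total dV = 4441.3 + 4583.7 = 9025.0 m/s ~ 9025 m/s

9025 m/s


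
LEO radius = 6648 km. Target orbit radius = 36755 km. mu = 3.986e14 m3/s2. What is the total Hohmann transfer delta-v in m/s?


V1 = sqrt(mu/r1) = 7743.25 m/s
dV1 = V1*(sqrt(2*r2/(r1+r2)) - 1) = 2333.87 m/s
V2 = sqrt(mu/r2) = 3293.14 m/s
dV2 = V2*(1 - sqrt(2*r1/(r1+r2))) = 1470.46 m/s
Total dV = 3804 m/s

3804 m/s


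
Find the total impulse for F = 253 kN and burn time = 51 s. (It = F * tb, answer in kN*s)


It = 253 * 51 = 12903 kN*s

12903 kN*s


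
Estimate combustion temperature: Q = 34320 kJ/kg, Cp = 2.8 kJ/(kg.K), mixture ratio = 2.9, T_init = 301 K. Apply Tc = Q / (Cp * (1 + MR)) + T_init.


Tc = 34320 / (2.8 * (1 + 2.9)) + 301 = 3444 K

3444 K


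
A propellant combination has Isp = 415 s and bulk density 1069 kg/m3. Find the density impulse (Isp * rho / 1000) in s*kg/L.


rho*Isp = 415 * 1069 / 1000 = 444 s*kg/L

444 s*kg/L


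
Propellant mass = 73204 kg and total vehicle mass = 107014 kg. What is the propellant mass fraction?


PMF = 73204 / 107014 = 0.684

0.684


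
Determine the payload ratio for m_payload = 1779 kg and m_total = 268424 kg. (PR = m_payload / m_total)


PR = 1779 / 268424 = 0.0066

0.0066


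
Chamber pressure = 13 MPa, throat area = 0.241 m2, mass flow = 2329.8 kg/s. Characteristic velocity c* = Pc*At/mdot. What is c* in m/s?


c* = 13e6 * 0.241 / 2329.8 = 1345 m/s

1345 m/s


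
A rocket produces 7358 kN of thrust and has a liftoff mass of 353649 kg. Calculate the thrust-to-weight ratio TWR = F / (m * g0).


TWR = 7358000 / (353649 * 9.81) = 2.12

2.12


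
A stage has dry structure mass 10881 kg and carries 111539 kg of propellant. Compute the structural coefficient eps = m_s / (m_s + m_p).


eps = 10881 / (10881 + 111539) = 0.0889

0.0889


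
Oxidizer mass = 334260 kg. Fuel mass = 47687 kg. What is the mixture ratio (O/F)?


MR = 334260 / 47687 = 7.01

7.01


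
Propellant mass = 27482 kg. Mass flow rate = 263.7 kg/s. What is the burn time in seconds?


tb = 27482 / 263.7 = 104.2 s

104.2 s


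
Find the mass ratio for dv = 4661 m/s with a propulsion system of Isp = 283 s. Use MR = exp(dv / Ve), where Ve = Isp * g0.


Ve = 283 * 9.81 = 2776.23 m/s
MR = exp(4661 / 2776.23) = 5.36

5.36


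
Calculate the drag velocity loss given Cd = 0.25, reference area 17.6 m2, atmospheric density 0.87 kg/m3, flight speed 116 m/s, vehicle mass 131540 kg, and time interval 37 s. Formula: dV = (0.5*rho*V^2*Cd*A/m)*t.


D = 0.5 * 0.87 * 116^2 * 0.25 * 17.6 = 25754.78 N
a = 25754.78 / 131540 = 0.1958 m/s2
dV = 0.1958 * 37 = 7.2 m/s

7.2 m/s


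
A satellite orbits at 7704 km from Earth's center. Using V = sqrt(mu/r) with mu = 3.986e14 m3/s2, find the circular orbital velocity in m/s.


V = sqrt(3.986e14 / 7704000) = 7193 m/s

7193 m/s


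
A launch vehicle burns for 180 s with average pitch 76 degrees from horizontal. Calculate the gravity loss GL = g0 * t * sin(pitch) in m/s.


GL = 9.81 * 180 * sin(76 deg) = 1713 m/s

1713 m/s


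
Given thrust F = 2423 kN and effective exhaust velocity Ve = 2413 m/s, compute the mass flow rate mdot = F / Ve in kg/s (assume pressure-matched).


mdot = F / Ve = 2423000 / 2413 = 1004.1 kg/s

1004.1 kg/s


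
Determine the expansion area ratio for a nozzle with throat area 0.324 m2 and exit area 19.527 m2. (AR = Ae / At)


AR = 19.527 / 0.324 = 60.3

60.3


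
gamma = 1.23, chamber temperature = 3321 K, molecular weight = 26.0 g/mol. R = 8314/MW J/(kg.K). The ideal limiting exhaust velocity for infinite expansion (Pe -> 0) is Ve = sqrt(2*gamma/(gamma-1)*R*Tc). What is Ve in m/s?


R = 8314 / 26.0 = 319.77 J/(kg.K)
Ve = sqrt(2 * 1.23 / (1.23 - 1) * 319.77 * 3321) = 3370 m/s

3370 m/s


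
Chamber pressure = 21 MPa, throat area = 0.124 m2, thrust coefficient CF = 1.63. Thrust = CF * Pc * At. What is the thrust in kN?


F = 1.63 * 21e6 * 0.124 = 4.2445e+06 N = 4244.5 kN

4244.5 kN


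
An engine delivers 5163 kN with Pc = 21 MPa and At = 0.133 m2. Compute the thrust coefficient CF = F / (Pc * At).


CF = 5163000 / (21e6 * 0.133) = 1.85

1.85


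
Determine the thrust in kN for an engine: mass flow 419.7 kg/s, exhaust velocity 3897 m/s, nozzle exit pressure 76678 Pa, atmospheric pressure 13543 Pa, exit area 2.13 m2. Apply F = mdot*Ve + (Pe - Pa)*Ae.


F = 419.7 * 3897 + (76678 - 13543) * 2.13 = 1.7700e+06 N = 1770.0 kN

1770.0 kN


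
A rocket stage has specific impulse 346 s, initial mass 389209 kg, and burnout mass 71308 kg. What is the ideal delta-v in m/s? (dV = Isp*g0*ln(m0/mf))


Ve = 346 * 9.81 = 3394.26 m/s
dV = 3394.26 * ln(389209/71308) = 5760 m/s

5760 m/s


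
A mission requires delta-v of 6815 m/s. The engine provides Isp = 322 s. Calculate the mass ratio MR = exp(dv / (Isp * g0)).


Ve = 322 * 9.81 = 3158.82 m/s
MR = exp(6815 / 3158.82) = 8.649

8.649


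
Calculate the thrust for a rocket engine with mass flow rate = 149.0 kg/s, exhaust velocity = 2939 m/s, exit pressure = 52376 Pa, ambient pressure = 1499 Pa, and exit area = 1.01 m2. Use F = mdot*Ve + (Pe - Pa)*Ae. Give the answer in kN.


F = 149.0 * 2939 + (52376 - 1499) * 1.01 = 489297.0 N = 489.3 kN

489.3 kN


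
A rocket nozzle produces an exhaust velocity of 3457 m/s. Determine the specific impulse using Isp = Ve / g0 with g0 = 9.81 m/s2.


Isp = Ve / g0 = 3457 / 9.81 = 352.4 s

352.4 s


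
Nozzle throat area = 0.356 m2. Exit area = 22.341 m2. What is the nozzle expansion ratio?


AR = 22.341 / 0.356 = 62.8

62.8


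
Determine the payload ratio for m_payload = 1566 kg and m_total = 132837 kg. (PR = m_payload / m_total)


PR = 1566 / 132837 = 0.0118

0.0118


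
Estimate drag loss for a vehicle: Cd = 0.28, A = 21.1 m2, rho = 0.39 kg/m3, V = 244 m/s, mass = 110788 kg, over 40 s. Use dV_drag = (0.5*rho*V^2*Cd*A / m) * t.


D = 0.5 * 0.39 * 244^2 * 0.28 * 21.1 = 68589.04 N
a = 68589.04 / 110788 = 0.6191 m/s2
dV = 0.6191 * 40 = 24.8 m/s

24.8 m/s


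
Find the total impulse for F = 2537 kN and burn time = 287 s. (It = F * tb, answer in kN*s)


It = 2537 * 287 = 728119 kN*s

728119 kN*s


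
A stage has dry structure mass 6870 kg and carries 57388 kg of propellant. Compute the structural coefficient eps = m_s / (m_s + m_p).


eps = 6870 / (6870 + 57388) = 0.1069

0.1069


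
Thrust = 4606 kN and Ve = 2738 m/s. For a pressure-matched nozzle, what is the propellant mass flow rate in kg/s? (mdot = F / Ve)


mdot = F / Ve = 4606000 / 2738 = 1682.2 kg/s

1682.2 kg/s


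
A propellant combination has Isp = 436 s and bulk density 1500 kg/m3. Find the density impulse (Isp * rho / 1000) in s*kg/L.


rho*Isp = 436 * 1500 / 1000 = 654 s*kg/L

654 s*kg/L


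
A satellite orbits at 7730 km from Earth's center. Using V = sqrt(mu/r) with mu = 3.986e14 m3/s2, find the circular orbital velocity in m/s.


V = sqrt(3.986e14 / 7730000) = 7181 m/s

7181 m/s


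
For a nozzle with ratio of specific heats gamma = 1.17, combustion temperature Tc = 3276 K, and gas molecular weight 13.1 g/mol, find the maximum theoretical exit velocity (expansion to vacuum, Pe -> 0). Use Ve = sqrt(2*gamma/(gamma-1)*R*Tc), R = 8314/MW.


R = 8314 / 13.1 = 634.66 J/(kg.K)
Ve = sqrt(2 * 1.17 / (1.17 - 1) * 634.66 * 3276) = 5350 m/s

5350 m/s


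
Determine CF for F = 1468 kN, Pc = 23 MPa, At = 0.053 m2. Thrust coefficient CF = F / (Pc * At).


CF = 1468000 / (23e6 * 0.053) = 1.2

1.2


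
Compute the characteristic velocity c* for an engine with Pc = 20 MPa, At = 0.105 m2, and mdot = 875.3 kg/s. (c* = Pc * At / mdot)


c* = 20e6 * 0.105 / 875.3 = 2399 m/s

2399 m/s


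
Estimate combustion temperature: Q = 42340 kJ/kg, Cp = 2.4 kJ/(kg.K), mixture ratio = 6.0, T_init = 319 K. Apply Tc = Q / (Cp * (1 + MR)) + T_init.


Tc = 42340 / (2.4 * (1 + 6.0)) + 319 = 2839 K

2839 K


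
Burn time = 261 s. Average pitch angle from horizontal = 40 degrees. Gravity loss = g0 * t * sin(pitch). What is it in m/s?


GL = 9.81 * 261 * sin(40 deg) = 1646 m/s

1646 m/s


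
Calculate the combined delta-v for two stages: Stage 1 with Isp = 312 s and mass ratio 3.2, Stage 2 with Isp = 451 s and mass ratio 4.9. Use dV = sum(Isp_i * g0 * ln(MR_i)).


dV1 = 312 * 9.81 * ln(3.2) = 3560.1 m/s
dV2 = 451 * 9.81 * ln(4.9) = 7031.3 m/s
Total dV = 3560.1 + 7031.3 = 10591.4 m/s ~ 10591 m/s

10591 m/s


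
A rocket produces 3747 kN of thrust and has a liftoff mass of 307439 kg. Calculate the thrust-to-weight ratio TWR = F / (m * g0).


TWR = 3747000 / (307439 * 9.81) = 1.24

1.24


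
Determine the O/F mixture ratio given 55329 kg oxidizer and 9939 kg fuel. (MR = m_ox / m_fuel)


MR = 55329 / 9939 = 5.57

5.57


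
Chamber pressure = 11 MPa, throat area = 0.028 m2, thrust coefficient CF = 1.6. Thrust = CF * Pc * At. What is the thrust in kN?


F = 1.6 * 11e6 * 0.028 = 492800.0 N = 492.8 kN

492.8 kN


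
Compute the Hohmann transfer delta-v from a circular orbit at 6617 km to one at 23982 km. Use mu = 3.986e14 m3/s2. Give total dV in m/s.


V1 = sqrt(mu/r1) = 7761.36 m/s
dV1 = V1*(sqrt(2*r2/(r1+r2)) - 1) = 1955.86 m/s
V2 = sqrt(mu/r2) = 4076.86 m/s
dV2 = V2*(1 - sqrt(2*r1/(r1+r2))) = 1395.73 m/s
Total dV = 3352 m/s

3352 m/s


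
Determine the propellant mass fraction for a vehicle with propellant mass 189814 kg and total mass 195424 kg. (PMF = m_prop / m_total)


PMF = 189814 / 195424 = 0.971

0.971


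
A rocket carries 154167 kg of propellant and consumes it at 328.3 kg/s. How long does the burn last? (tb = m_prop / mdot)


tb = 154167 / 328.3 = 469.6 s

469.6 s


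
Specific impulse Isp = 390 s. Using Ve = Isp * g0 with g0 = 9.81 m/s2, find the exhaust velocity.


Ve = Isp * g0 = 390 * 9.81 = 3825.9 m/s

3825.9 m/s


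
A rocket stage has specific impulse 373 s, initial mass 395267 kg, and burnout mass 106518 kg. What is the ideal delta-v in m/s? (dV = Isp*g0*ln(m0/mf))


Ve = 373 * 9.81 = 3659.13 m/s
dV = 3659.13 * ln(395267/106518) = 4798 m/s

4798 m/s


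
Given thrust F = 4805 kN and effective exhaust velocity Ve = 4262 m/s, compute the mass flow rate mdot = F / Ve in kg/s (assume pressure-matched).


mdot = F / Ve = 4805000 / 4262 = 1127.4 kg/s

1127.4 kg/s


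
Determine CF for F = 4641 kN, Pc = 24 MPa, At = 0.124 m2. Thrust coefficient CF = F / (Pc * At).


CF = 4641000 / (24e6 * 0.124) = 1.56

1.56


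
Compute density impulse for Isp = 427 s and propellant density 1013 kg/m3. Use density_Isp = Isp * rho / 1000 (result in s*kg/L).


rho*Isp = 427 * 1013 / 1000 = 433 s*kg/L

433 s*kg/L


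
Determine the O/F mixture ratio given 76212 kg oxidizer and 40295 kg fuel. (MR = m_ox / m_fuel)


MR = 76212 / 40295 = 1.89

1.89


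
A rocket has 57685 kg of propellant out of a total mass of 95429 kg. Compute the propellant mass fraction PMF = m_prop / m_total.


PMF = 57685 / 95429 = 0.604

0.604


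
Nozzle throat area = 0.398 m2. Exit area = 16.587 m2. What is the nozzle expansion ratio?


AR = 16.587 / 0.398 = 41.7

41.7


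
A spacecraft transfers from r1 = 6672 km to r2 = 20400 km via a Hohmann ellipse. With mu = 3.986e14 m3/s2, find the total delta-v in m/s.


V1 = sqrt(mu/r1) = 7729.31 m/s
dV1 = V1*(sqrt(2*r2/(r1+r2)) - 1) = 1759.48 m/s
V2 = sqrt(mu/r2) = 4420.32 m/s
dV2 = V2*(1 - sqrt(2*r1/(r1+r2))) = 1316.93 m/s
Total dV = 3076 m/s

3076 m/s


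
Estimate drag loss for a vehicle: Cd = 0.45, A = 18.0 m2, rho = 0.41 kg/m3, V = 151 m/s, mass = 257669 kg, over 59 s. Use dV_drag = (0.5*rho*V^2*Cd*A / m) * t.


D = 0.5 * 0.41 * 151^2 * 0.45 * 18.0 = 37861.06 N
a = 37861.06 / 257669 = 0.1469 m/s2
dV = 0.1469 * 59 = 8.7 m/s

8.7 m/s


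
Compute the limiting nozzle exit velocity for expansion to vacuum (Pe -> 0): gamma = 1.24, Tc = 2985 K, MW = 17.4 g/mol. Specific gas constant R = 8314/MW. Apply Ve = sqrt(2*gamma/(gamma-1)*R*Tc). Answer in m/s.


R = 8314 / 17.4 = 477.82 J/(kg.K)
Ve = sqrt(2 * 1.24 / (1.24 - 1) * 477.82 * 2985) = 3839 m/s

3839 m/s


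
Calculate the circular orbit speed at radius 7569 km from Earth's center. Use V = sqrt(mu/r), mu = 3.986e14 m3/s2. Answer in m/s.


V = sqrt(3.986e14 / 7569000) = 7257 m/s

7257 m/s


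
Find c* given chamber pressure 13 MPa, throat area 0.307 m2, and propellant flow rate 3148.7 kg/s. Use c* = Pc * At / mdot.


c* = 13e6 * 0.307 / 3148.7 = 1268 m/s

1268 m/s


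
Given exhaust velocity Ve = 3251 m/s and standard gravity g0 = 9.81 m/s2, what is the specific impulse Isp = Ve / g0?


Isp = Ve / g0 = 3251 / 9.81 = 331.4 s

331.4 s


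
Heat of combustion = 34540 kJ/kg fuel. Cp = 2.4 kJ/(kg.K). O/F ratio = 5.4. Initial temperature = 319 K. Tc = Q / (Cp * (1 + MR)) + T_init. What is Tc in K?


Tc = 34540 / (2.4 * (1 + 5.4)) + 319 = 2568 K

2568 K


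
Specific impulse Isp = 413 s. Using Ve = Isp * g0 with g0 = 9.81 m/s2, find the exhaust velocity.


Ve = Isp * g0 = 413 * 9.81 = 4051.5 m/s

4051.5 m/s


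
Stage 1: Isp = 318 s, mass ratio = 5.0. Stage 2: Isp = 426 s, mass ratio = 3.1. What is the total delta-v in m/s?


dV1 = 318 * 9.81 * ln(5.0) = 5020.8 m/s
dV2 = 426 * 9.81 * ln(3.1) = 4728.2 m/s
Total dV = 5020.8 + 4728.2 = 9749.0 m/s ~ 9749 m/s

9749 m/s


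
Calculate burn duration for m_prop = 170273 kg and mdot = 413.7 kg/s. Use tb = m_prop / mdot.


tb = 170273 / 413.7 = 411.6 s

411.6 s


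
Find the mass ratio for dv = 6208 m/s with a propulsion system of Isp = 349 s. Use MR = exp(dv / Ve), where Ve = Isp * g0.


Ve = 349 * 9.81 = 3423.69 m/s
MR = exp(6208 / 3423.69) = 6.13

6.13


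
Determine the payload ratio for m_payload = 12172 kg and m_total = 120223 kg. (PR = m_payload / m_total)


PR = 12172 / 120223 = 0.1012

0.1012


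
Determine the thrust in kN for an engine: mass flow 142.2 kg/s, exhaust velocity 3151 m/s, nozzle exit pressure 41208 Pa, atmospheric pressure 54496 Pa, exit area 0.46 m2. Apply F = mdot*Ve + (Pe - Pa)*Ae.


F = 142.2 * 3151 + (41208 - 54496) * 0.46 = 441960.0 N = 442.0 kN

442.0 kN


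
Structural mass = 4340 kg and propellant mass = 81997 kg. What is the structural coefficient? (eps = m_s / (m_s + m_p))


eps = 4340 / (4340 + 81997) = 0.0503

0.0503


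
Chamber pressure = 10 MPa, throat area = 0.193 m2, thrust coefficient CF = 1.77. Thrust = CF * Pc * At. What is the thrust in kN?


F = 1.77 * 10e6 * 0.193 = 3.4161e+06 N = 3416.1 kN

3416.1 kN


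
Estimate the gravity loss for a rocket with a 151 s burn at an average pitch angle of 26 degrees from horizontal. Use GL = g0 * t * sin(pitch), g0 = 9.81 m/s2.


GL = 9.81 * 151 * sin(26 deg) = 649 m/s

649 m/s


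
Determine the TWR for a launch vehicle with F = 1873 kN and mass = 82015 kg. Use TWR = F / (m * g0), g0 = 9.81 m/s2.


TWR = 1873000 / (82015 * 9.81) = 2.33

2.33


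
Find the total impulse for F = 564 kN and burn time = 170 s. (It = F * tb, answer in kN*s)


It = 564 * 170 = 95880 kN*s

95880 kN*s


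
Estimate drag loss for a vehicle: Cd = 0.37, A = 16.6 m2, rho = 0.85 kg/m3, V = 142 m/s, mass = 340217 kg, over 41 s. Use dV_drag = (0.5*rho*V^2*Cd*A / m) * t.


D = 0.5 * 0.85 * 142^2 * 0.37 * 16.6 = 52635.1 N
a = 52635.1 / 340217 = 0.1547 m/s2
dV = 0.1547 * 41 = 6.3 m/s

6.3 m/s


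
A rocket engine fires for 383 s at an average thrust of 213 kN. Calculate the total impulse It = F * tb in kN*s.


It = 213 * 383 = 81579 kN*s

81579 kN*s


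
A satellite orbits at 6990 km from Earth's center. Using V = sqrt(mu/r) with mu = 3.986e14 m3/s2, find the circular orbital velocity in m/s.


V = sqrt(3.986e14 / 6990000) = 7551 m/s

7551 m/s


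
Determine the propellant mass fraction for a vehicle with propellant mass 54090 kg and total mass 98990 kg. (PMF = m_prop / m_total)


PMF = 54090 / 98990 = 0.546

0.546


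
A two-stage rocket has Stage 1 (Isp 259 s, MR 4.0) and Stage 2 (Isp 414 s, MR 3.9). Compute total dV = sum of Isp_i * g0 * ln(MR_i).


dV1 = 259 * 9.81 * ln(4.0) = 3522.3 m/s
dV2 = 414 * 9.81 * ln(3.9) = 5527.4 m/s
Total dV = 3522.3 + 5527.4 = 9049.7 m/s ~ 9050 m/s

9050 m/s


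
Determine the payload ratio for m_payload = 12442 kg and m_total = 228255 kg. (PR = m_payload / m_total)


PR = 12442 / 228255 = 0.0545

0.0545


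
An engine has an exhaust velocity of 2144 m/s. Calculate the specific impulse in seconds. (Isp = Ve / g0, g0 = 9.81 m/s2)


Isp = Ve / g0 = 2144 / 9.81 = 218.6 s

218.6 s


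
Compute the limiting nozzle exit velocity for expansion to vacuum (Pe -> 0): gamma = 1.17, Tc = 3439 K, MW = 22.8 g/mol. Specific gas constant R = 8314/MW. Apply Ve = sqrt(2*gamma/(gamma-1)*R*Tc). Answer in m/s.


R = 8314 / 22.8 = 364.65 J/(kg.K)
Ve = sqrt(2 * 1.17 / (1.17 - 1) * 364.65 * 3439) = 4155 m/s

4155 m/s


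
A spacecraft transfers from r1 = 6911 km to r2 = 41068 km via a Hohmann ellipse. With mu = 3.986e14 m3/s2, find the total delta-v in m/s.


V1 = sqrt(mu/r1) = 7594.48 m/s
dV1 = V1*(sqrt(2*r2/(r1+r2)) - 1) = 2342.15 m/s
V2 = sqrt(mu/r2) = 3115.42 m/s
dV2 = V2*(1 - sqrt(2*r1/(r1+r2))) = 1443.27 m/s
Total dV = 3785 m/s

3785 m/s


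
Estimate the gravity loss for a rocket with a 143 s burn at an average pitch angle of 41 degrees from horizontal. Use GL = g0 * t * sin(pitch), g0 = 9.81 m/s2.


GL = 9.81 * 143 * sin(41 deg) = 920 m/s

920 m/s


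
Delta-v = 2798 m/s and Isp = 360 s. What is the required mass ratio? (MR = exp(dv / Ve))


Ve = 360 * 9.81 = 3531.6 m/s
MR = exp(2798 / 3531.6) = 2.208

2.208


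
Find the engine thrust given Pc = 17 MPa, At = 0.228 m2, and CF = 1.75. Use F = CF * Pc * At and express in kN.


F = 1.75 * 17e6 * 0.228 = 6.7830e+06 N = 6783.0 kN

6783.0 kN


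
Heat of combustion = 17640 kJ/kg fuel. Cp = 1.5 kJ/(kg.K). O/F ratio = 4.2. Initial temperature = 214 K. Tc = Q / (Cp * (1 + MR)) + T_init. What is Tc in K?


Tc = 17640 / (1.5 * (1 + 4.2)) + 214 = 2476 K

2476 K


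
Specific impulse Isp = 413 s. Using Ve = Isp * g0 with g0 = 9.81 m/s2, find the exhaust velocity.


Ve = Isp * g0 = 413 * 9.81 = 4051.5 m/s

4051.5 m/s


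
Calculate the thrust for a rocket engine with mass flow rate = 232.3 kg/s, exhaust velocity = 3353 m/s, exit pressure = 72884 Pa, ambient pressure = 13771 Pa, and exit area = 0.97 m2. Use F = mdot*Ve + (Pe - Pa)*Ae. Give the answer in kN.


F = 232.3 * 3353 + (72884 - 13771) * 0.97 = 836242.0 N = 836.2 kN

836.2 kN


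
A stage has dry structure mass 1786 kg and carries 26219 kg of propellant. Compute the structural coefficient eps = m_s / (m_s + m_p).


eps = 1786 / (1786 + 26219) = 0.0638

0.0638


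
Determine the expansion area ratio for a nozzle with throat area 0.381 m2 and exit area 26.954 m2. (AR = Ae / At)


AR = 26.954 / 0.381 = 70.7

70.7


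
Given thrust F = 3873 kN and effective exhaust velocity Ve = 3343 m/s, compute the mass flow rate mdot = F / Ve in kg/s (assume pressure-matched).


mdot = F / Ve = 3873000 / 3343 = 1158.5 kg/s

1158.5 kg/s


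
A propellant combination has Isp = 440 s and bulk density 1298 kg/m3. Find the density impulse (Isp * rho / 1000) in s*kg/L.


rho*Isp = 440 * 1298 / 1000 = 571 s*kg/L

571 s*kg/L


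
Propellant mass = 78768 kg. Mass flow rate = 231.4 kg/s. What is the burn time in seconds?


tb = 78768 / 231.4 = 340.4 s

340.4 s


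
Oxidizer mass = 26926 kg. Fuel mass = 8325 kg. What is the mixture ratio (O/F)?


MR = 26926 / 8325 = 3.23

3.23


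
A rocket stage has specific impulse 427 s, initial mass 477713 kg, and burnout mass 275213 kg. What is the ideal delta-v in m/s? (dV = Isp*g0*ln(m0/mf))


Ve = 427 * 9.81 = 4188.87 m/s
dV = 4188.87 * ln(477713/275213) = 2310 m/s

2310 m/s


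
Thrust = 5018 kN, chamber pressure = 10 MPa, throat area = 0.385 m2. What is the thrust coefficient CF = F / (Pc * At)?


CF = 5018000 / (10e6 * 0.385) = 1.3

1.3


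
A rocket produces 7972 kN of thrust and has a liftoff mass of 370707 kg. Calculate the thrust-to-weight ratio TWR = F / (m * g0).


TWR = 7972000 / (370707 * 9.81) = 2.19

2.19


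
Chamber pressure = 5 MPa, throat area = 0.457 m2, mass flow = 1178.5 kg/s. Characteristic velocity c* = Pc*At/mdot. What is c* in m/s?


c* = 5e6 * 0.457 / 1178.5 = 1939 m/s

1939 m/s


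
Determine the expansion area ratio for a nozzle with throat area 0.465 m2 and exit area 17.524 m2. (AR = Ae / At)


AR = 17.524 / 0.465 = 37.7

37.7


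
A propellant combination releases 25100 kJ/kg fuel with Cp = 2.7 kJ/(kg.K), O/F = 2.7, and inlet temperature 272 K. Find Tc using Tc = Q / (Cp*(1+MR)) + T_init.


Tc = 25100 / (2.7 * (1 + 2.7)) + 272 = 2785 K

2785 K


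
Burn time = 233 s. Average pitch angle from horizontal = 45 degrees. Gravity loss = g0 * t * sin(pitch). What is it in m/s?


GL = 9.81 * 233 * sin(45 deg) = 1616 m/s

1616 m/s


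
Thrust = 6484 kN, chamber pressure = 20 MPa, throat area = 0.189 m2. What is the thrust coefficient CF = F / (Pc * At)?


CF = 6484000 / (20e6 * 0.189) = 1.72

1.72


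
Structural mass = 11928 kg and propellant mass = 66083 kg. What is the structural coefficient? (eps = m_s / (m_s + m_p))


eps = 11928 / (11928 + 66083) = 0.1529

0.1529


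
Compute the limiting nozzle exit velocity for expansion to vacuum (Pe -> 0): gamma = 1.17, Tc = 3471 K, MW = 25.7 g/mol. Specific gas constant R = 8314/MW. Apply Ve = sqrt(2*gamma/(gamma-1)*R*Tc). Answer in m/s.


R = 8314 / 25.7 = 323.5 J/(kg.K)
Ve = sqrt(2 * 1.17 / (1.17 - 1) * 323.5 * 3471) = 3931 m/s

3931 m/s


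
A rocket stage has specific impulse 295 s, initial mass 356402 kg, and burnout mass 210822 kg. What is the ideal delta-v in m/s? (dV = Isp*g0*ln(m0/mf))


Ve = 295 * 9.81 = 2893.95 m/s
dV = 2893.95 * ln(356402/210822) = 1519 m/s

1519 m/s


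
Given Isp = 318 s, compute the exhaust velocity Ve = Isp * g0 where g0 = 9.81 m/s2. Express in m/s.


Ve = Isp * g0 = 318 * 9.81 = 3119.6 m/s

3119.6 m/s


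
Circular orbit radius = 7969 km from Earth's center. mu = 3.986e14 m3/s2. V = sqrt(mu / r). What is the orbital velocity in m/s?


V = sqrt(3.986e14 / 7969000) = 7072 m/s

7072 m/s


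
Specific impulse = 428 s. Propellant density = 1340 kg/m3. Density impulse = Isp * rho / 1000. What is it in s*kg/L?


rho*Isp = 428 * 1340 / 1000 = 574 s*kg/L

574 s*kg/L


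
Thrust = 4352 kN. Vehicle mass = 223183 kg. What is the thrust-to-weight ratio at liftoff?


TWR = 4352000 / (223183 * 9.81) = 1.99

1.99


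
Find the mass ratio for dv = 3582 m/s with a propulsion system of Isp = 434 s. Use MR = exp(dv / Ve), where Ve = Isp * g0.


Ve = 434 * 9.81 = 4257.54 m/s
MR = exp(3582 / 4257.54) = 2.319

2.319


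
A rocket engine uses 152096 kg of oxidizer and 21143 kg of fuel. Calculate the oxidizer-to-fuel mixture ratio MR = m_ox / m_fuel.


MR = 152096 / 21143 = 7.19

7.19


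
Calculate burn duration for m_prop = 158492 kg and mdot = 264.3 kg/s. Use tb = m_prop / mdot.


tb = 158492 / 264.3 = 599.7 s

599.7 s


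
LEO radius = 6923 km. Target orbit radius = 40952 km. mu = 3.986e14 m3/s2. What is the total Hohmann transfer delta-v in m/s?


V1 = sqrt(mu/r1) = 7587.9 m/s
dV1 = V1*(sqrt(2*r2/(r1+r2)) - 1) = 2336.85 m/s
V2 = sqrt(mu/r2) = 3119.83 m/s
dV2 = V2*(1 - sqrt(2*r1/(r1+r2))) = 1442.04 m/s
Total dV = 3779 m/s

3779 m/s


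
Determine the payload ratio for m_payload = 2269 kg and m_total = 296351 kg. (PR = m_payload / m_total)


PR = 2269 / 296351 = 0.0077

0.0077


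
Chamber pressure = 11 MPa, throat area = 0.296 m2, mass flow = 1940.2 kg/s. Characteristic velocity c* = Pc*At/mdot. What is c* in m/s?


c* = 11e6 * 0.296 / 1940.2 = 1678 m/s

1678 m/s


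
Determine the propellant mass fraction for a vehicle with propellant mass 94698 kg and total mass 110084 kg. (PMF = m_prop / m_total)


PMF = 94698 / 110084 = 0.86

0.86


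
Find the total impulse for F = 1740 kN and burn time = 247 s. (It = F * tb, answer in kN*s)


It = 1740 * 247 = 429780 kN*s

429780 kN*s


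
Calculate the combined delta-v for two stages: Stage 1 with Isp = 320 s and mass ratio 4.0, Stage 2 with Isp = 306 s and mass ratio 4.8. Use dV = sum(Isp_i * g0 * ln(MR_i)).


dV1 = 320 * 9.81 * ln(4.0) = 4351.9 m/s
dV2 = 306 * 9.81 * ln(4.8) = 4708.8 m/s
Total dV = 4351.9 + 4708.8 = 9060.7 m/s ~ 9061 m/s

9061 m/s


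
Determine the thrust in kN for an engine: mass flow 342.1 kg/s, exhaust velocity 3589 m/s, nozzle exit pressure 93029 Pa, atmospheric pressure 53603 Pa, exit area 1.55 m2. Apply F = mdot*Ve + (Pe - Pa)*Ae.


F = 342.1 * 3589 + (93029 - 53603) * 1.55 = 1.2889e+06 N = 1288.9 kN

1288.9 kN


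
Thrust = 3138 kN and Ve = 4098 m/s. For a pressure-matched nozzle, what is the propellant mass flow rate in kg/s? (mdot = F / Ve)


mdot = F / Ve = 3138000 / 4098 = 765.7 kg/s

765.7 kg/s


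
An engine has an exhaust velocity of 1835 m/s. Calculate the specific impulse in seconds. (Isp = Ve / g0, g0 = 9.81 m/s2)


Isp = Ve / g0 = 1835 / 9.81 = 187.1 s

187.1 s


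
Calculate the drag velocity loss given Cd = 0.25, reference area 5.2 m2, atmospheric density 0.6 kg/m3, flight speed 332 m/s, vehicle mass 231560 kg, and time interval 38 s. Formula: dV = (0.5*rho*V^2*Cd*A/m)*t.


D = 0.5 * 0.6 * 332^2 * 0.25 * 5.2 = 42987.36 N
a = 42987.36 / 231560 = 0.1856 m/s2
dV = 0.1856 * 38 = 7.1 m/s

7.1 m/s


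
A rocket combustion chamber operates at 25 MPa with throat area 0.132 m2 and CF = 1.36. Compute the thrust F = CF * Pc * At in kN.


F = 1.36 * 25e6 * 0.132 = 4.4880e+06 N = 4488.0 kN

4488.0 kN


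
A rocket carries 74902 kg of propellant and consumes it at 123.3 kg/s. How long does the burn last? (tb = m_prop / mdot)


tb = 74902 / 123.3 = 607.5 s

607.5 s


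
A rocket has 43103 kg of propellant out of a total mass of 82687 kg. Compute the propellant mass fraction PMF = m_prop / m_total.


PMF = 43103 / 82687 = 0.521

0.521


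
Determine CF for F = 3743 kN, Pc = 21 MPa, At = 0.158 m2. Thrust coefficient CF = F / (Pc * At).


CF = 3743000 / (21e6 * 0.158) = 1.13

1.13


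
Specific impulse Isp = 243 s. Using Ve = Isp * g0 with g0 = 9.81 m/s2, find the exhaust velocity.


Ve = Isp * g0 = 243 * 9.81 = 2383.8 m/s

2383.8 m/s


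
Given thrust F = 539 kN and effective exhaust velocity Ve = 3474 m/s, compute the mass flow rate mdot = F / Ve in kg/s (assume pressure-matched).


mdot = F / Ve = 539000 / 3474 = 155.2 kg/s

155.2 kg/s


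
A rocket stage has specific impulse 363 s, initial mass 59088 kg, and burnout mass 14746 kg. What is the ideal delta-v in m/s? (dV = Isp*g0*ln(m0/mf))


Ve = 363 * 9.81 = 3561.03 m/s
dV = 3561.03 * ln(59088/14746) = 4943 m/s

4943 m/s


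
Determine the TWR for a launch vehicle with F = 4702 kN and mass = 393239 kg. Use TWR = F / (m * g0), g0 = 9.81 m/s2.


TWR = 4702000 / (393239 * 9.81) = 1.22

1.22


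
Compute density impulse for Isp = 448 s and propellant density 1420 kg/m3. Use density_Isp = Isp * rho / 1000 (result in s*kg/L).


rho*Isp = 448 * 1420 / 1000 = 636 s*kg/L

636 s*kg/L


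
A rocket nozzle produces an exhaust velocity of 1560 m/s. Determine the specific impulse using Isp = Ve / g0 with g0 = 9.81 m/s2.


Isp = Ve / g0 = 1560 / 9.81 = 159.0 s

159.0 s


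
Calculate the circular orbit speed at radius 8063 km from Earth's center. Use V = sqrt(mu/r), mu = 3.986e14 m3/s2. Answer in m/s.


V = sqrt(3.986e14 / 8063000) = 7031 m/s

7031 m/s


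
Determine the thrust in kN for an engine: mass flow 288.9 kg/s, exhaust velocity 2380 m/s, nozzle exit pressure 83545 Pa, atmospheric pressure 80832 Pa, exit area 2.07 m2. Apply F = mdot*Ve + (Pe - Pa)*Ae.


F = 288.9 * 2380 + (83545 - 80832) * 2.07 = 693198.0 N = 693.2 kN

693.2 kN


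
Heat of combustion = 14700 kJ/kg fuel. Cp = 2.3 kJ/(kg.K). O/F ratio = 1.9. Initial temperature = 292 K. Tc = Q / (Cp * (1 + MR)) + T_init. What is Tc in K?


Tc = 14700 / (2.3 * (1 + 1.9)) + 292 = 2496 K

2496 K


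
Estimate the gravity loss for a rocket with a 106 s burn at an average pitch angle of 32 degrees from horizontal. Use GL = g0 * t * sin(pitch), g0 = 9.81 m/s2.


GL = 9.81 * 106 * sin(32 deg) = 551 m/s

551 m/s


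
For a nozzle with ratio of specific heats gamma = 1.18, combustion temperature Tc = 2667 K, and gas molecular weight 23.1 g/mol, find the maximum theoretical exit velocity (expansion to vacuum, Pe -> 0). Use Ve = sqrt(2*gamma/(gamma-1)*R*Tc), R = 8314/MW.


R = 8314 / 23.1 = 359.91 J/(kg.K)
Ve = sqrt(2 * 1.18 / (1.18 - 1) * 359.91 * 2667) = 3548 m/s

3548 m/s


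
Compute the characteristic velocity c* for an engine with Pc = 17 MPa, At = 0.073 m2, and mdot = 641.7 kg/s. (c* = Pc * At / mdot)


c* = 17e6 * 0.073 / 641.7 = 1934 m/s

1934 m/s


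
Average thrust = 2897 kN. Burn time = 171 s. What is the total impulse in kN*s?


It = 2897 * 171 = 495387 kN*s

495387 kN*s


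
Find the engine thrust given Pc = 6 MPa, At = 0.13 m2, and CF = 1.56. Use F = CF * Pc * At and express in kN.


F = 1.56 * 6e6 * 0.13 = 1.2168e+06 N = 1216.8 kN

1216.8 kN


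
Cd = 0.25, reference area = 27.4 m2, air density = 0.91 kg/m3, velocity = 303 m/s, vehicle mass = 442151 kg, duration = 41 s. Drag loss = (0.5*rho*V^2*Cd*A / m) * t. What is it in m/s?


D = 0.5 * 0.91 * 303^2 * 0.25 * 27.4 = 286145.7 N
a = 286145.7 / 442151 = 0.6472 m/s2
dV = 0.6472 * 41 = 26.5 m/s

26.5 m/s


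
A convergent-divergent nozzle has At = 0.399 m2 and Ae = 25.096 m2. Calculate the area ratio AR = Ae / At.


AR = 25.096 / 0.399 = 62.9

62.9


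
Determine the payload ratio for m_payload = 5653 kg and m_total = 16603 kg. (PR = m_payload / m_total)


PR = 5653 / 16603 = 0.3405

0.3405


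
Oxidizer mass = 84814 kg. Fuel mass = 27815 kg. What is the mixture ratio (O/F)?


MR = 84814 / 27815 = 3.05

3.05


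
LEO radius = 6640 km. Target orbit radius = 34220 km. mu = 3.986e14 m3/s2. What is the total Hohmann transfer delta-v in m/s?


V1 = sqrt(mu/r1) = 7747.91 m/s
dV1 = V1*(sqrt(2*r2/(r1+r2)) - 1) = 2279.54 m/s
V2 = sqrt(mu/r2) = 3412.94 m/s
dV2 = V2*(1 - sqrt(2*r1/(r1+r2))) = 1467.23 m/s
Total dV = 3747 m/s

3747 m/s


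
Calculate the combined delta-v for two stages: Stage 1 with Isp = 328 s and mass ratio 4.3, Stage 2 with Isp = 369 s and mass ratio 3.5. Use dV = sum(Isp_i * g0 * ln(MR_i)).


dV1 = 328 * 9.81 * ln(4.3) = 4693.4 m/s
dV2 = 369 * 9.81 * ln(3.5) = 4534.9 m/s
Total dV = 4693.4 + 4534.9 = 9228.3 m/s ~ 9228 m/s

9228 m/s


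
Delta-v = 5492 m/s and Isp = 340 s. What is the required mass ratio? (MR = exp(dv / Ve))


Ve = 340 * 9.81 = 3335.4 m/s
MR = exp(5492 / 3335.4) = 5.189

5.189


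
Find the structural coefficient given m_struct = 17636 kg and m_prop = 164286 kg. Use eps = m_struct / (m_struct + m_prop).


eps = 17636 / (17636 + 164286) = 0.0969

0.0969


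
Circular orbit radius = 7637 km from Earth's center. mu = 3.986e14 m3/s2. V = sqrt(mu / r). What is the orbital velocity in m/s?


V = sqrt(3.986e14 / 7637000) = 7224 m/s

7224 m/s


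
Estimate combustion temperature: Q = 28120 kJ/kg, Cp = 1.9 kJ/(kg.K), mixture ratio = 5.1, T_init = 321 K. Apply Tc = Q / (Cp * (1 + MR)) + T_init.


Tc = 28120 / (1.9 * (1 + 5.1)) + 321 = 2747 K

2747 K


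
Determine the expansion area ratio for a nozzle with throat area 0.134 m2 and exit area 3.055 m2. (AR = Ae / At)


AR = 3.055 / 0.134 = 22.8

22.8


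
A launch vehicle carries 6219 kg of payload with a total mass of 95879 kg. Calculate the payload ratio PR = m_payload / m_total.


PR = 6219 / 95879 = 0.0649

0.0649


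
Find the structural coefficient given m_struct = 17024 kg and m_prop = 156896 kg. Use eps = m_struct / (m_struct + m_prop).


eps = 17024 / (17024 + 156896) = 0.0979

0.0979


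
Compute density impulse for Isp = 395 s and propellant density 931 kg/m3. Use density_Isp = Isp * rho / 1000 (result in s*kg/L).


rho*Isp = 395 * 931 / 1000 = 368 s*kg/L

368 s*kg/L


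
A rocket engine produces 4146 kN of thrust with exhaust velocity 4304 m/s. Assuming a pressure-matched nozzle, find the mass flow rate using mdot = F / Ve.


mdot = F / Ve = 4146000 / 4304 = 963.3 kg/s

963.3 kg/s


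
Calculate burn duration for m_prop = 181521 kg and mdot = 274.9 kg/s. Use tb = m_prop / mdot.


tb = 181521 / 274.9 = 660.3 s

660.3 s


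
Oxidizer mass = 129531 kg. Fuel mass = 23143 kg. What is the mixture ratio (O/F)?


MR = 129531 / 23143 = 5.6

5.6


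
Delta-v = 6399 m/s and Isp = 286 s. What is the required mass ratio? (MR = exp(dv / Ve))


Ve = 286 * 9.81 = 2805.66 m/s
MR = exp(6399 / 2805.66) = 9.784

9.784


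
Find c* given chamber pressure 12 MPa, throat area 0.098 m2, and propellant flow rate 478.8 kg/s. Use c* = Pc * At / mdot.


c* = 12e6 * 0.098 / 478.8 = 2456 m/s

2456 m/s


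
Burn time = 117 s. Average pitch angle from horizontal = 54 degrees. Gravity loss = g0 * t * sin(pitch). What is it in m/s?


GL = 9.81 * 117 * sin(54 deg) = 929 m/s

929 m/s


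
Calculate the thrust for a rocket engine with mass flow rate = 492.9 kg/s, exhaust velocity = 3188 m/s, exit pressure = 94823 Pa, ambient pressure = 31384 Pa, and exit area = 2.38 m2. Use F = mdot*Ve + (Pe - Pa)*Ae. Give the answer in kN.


F = 492.9 * 3188 + (94823 - 31384) * 2.38 = 1.7224e+06 N = 1722.3 kN

1722.3 kN
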